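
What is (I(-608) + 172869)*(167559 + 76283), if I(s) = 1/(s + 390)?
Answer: 4594646652161/109 ≈ 4.2153e+10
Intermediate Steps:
I(s) = 1/(390 + s)
(I(-608) + 172869)*(167559 + 76283) = (1/(390 - 608) + 172869)*(167559 + 76283) = (1/(-218) + 172869)*243842 = (-1/218 + 172869)*243842 = (37685441/218)*243842 = 4594646652161/109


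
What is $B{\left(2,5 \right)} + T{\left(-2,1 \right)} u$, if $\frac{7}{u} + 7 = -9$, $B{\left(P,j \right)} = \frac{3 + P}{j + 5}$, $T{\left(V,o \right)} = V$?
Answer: $\frac{11}{8} \approx 1.375$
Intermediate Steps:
$B{\left(P,j \right)} = \frac{3 + P}{5 + j}$
$u = - \frac{7}{16}$ ($u = \frac{7}{-7 - 9} = \frac{7}{-16} = 7 \left(- \frac{1}{16}\right) = - \frac{7}{16} \approx -0.4375$)
$B{\left(2,5 \right)} + T{\left(-2,1 \right)} u = \frac{3 + 2}{5 + 5} - - \frac{7}{8} = \frac{1}{10} \cdot 5 + \frac{7}{8} = \frac{1}{2} + \frac{7}{8} = \frac{11}{8}$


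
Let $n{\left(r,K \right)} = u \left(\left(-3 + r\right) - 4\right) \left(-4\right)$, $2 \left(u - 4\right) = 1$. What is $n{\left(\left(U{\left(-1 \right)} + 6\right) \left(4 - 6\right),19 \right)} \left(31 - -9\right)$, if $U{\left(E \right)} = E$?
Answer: $12240$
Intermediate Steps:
$u = \frac{9}{2}$ ($u = 4 + \frac{1}{2} \cdot 1 = 4 + \frac{1}{2} = \frac{9}{2} \approx 4.5$)
$n{\left(r,K \right)} = 126 - 18 r$ ($n{\left(r,K \right)} = \frac{9 \left(\left(-3 + r\right) - 4\right)}{2} \left(-4\right) = \frac{9 \left(-7 + r\right)}{2} \left(-4\right) = \left(- \frac{63}{2} + \frac{9 r}{2}\right) \left(-4\right) = 126 - 18 r$)
$n{\left(\left(U{\left(-1 \right)} + 6\right) \left(4 - 6\right),19 \right)} \left(31 - -9\right) = \left(126 - 18 \left(-1 + 6\right) \left(4 - 6\right)\right) \left(31 - -9\right) = \left(126 - 18 \cdot 5 \left(-2\right)\right) \left(31 + 9\right) = \left(126 - -180\right) 40 = \left(126 + 180\right) 40 = 306 \cdot 40 = 12240$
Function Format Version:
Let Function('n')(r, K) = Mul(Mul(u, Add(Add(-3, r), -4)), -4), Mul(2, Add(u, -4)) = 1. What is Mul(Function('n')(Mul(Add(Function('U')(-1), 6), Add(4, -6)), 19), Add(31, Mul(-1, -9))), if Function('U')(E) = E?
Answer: 12240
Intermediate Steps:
u = Rational(9, 2) (u = Add(4, Mul(Rational(1, 2), 1)) = Add(4, Rational(1, 2)) = Rational(9, 2) ≈ 4.5000)
Function('n')(r, K) = Add(126, Mul(-18, r)) (Function('n')(r, K) = Mul(Mul(Rational(9, 2), Add(Add(-3, r), -4)), -4) = Mul(Mul(Rational(9, 2), Add(-7, r)), -4) = Mul(Add(Rational(-63, 2), Mul(Rational(9, 2), r)), -4) = Add(126, Mul(-18, r)))
Mul(Function('n')(Mul(Add(Function('U')(-1), 6), Add(4, -6)), 19), Add(31, Mul(-1, -9))) = Mul(Add(126, Mul(-18, Mul(Add(-1, 6), Add(4, -6)))), Add(31, Mul(-1, -9))) = Mul(Add(126, Mul(-18, Mul(5, -2))), Add(31, 9)) = Mul(Add(126, Mul(-18, -10)), 40) = Mul(Add(126, 180), 40) = Mul(306, 40) = 12240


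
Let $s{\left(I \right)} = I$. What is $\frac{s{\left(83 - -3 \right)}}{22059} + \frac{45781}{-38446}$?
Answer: $- \frac{23408761}{19722798} \approx -1.1869$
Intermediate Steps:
$\frac{s{\left(83 - -3 \right)}}{22059} + \frac{45781}{-38446} = \frac{83 - -3}{22059} + \frac{45781}{-38446} = \left(83 + 3\right) \frac{1}{22059} + 45781 \left(- \frac{1}{38446}\right) = 86 \cdot \frac{1}{22059} - \frac{45781}{38446} = \frac{2}{513} - \frac{45781}{38446} = - \frac{23408761}{19722798}$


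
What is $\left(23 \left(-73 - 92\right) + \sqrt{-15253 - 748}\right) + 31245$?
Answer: $27450 + i \sqrt{16001} \approx 27450.0 + 126.5 i$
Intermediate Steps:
$\left(23 \left(-73 - 92\right) + \sqrt{-15253 - 748}\right) + 31245 = \left(23 \left(-165\right) + \sqrt{-16001}\right) + 31245 = \left(-3795 + i \sqrt{16001}\right) + 31245 = 27450 + i \sqrt{16001}$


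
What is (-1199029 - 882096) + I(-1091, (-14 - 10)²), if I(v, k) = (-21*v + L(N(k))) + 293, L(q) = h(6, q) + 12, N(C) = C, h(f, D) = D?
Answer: -2057333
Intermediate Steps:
L(q) = 12 + q (L(q) = q + 12 = 12 + q)
I(v, k) = 305 + k - 21*v (I(v, k) = (-21*v + (12 + k)) + 293 = (12 + k - 21*v) + 293 = 305 + k - 21*v)
(-1199029 - 882096) + I(-1091, (-14 - 10)²) = (-1199029 - 882096) + (305 + (-14 - 10)² - 21*(-1091)) = -2081125 + (305 + (-24)² + 22911) = -2081125 + (305 + 576 + 22911) = -2081125 + 23792 = -2057333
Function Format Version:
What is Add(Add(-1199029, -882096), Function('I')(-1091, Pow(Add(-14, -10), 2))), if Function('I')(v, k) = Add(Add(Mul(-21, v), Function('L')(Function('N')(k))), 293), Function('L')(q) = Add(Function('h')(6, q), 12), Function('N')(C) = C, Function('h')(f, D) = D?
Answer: -2057333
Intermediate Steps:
Function('L')(q) = Add(12, q) (Function('L')(q) = Add(q, 12) = Add(12, q))
Function('I')(v, k) = Add(305, k, Mul(-21, v)) (Function('I')(v, k) = Add(Add(Mul(-21, v), Add(12, k)), 293) = Add(Add(12, k, Mul(-21, v)), 293) = Add(305, k, Mul(-21, v)))
Add(Add(-1199029, -882096), Function('I')(-1091, Pow(Add(-14, -10), 2))) = Add(Add(-1199029, -882096), Add(305, Pow(Add(-14, -10), 2), Mul(-21, -1091))) = Add(-2081125, Add(305, Pow(-24, 2), 22911)) = Add(-2081125, Add(305, 576, 22911)) = Add(-2081125, 23792) = -2057333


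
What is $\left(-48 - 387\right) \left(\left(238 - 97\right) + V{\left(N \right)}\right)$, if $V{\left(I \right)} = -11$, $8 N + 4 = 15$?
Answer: $-56550$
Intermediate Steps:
$N = \frac{11}{8}$ ($N = - \frac{1}{2} + \frac{1}{8} \cdot 15 = - \frac{1}{2} + \frac{15}{8} = \frac{11}{8} \approx 1.375$)
$\left(-48 - 387\right) \left(\left(238 - 97\right) + V{\left(N \right)}\right) = \left(-48 - 387\right) \left(\left(238 - 97\right) - 11\right) = - 435 \left(141 - 11\right) = \left(-435\right) 130 = -56550$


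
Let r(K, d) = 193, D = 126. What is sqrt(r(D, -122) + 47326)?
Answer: sqrt(47519) ≈ 217.99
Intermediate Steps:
sqrt(r(D, -122) + 47326) = sqrt(193 + 47326) = sqrt(47519)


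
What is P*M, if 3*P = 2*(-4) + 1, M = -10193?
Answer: 71351/3 ≈ 23784.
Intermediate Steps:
P = -7/3 (P = (2*(-4) + 1)/3 = (-8 + 1)/3 = (1/3)*(-7) = -7/3 ≈ -2.3333)
P*M = -7/3*(-10193) = 71351/3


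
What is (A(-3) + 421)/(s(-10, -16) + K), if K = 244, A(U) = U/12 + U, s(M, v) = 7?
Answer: 1671/1004 ≈ 1.6643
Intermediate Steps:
A(U) = 13*U/12 (A(U) = U*(1/12) + U = U/12 + U = 13*U/12)
(A(-3) + 421)/(s(-10, -16) + K) = ((13/12)*(-3) + 421)/(7 + 244) = (-13/4 + 421)/251 = (1671/4)*(1/251) = 1671/1004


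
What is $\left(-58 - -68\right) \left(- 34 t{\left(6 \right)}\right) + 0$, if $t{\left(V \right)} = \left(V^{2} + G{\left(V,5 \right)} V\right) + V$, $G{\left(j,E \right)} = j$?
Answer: $-26520$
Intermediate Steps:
$t{\left(V \right)} = V + 2 V^{2}$ ($t{\left(V \right)} = \left(V^{2} + V V\right) + V = \left(V^{2} + V^{2}\right) + V = 2 V^{2} + V = V + 2 V^{2}$)
$\left(-58 - -68\right) \left(- 34 t{\left(6 \right)}\right) + 0 = \left(-58 - -68\right) \left(- 34 \cdot 6 \left(1 + 2 \cdot 6\right)\right) + 0 = \left(-58 + 68\right) \left(- 34 \cdot 6 \left(1 + 12\right)\right) + 0 = 10 \left(- 34 \cdot 6 \cdot 13\right) + 0 = 10 \left(\left(-34\right) 78\right) + 0 = 10 \left(-2652\right) + 0 = -26520 + 0 = -26520$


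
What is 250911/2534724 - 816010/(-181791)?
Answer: 234885943649/51198890076 ≈ 4.5877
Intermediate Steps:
250911/2534724 - 816010/(-181791) = 250911*(1/2534724) - 816010*(-1/181791) = 27879/281636 + 816010/181791 = 234885943649/51198890076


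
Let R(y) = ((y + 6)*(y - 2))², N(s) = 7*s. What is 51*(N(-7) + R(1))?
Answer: 0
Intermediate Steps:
R(y) = (-2 + y)²*(6 + y)² (R(y) = ((6 + y)*(-2 + y))² = ((-2 + y)*(6 + y))² = (-2 + y)²*(6 + y)²)
51*(N(-7) + R(1)) = 51*(7*(-7) + (-2 + 1)²*(6 + 1)²) = 51*(-49 + (-1)²*7²) = 51*(-49 + 1*49) = 51*(-49 + 49) = 51*0 = 0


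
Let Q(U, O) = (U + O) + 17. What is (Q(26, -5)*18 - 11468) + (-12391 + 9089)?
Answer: -14086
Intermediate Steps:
Q(U, O) = 17 + O + U (Q(U, O) = (O + U) + 17 = 17 + O + U)
(Q(26, -5)*18 - 11468) + (-12391 + 9089) = ((17 - 5 + 26)*18 - 11468) + (-12391 + 9089) = (38*18 - 11468) - 3302 = (684 - 11468) - 3302 = -10784 - 3302 = -14086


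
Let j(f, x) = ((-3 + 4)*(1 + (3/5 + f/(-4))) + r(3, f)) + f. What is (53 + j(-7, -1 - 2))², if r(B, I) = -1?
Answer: 935089/400 ≈ 2337.7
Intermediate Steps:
j(f, x) = ⅗ + 3*f/4 (j(f, x) = ((-3 + 4)*(1 + (3/5 + f/(-4))) - 1) + f = (1*(1 + (3*(⅕) + f*(-¼))) - 1) + f = (1*(1 + (⅗ - f/4)) - 1) + f = (1*(8/5 - f/4) - 1) + f = ((8/5 - f/4) - 1) + f = (⅗ - f/4) + f = ⅗ + 3*f/4)
(53 + j(-7, -1 - 2))² = (53 + (⅗ + (¾)*(-7)))² = (53 + (⅗ - 21/4))² = (53 - 93/20)² = (967/20)² = 935089/400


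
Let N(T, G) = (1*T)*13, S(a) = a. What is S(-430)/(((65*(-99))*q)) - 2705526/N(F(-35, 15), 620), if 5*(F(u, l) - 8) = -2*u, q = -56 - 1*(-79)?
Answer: -280021855/29601 ≈ -9459.9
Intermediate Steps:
q = 23 (q = -56 + 79 = 23)
F(u, l) = 8 - 2*u/5 (F(u, l) = 8 + (-2*u)/5 = 8 - 2*u/5)
N(T, G) = 13*T (N(T, G) = T*13 = 13*T)
S(-430)/(((65*(-99))*q)) - 2705526/N(F(-35, 15), 620) = -430/((65*(-99))*23) - 2705526*1/(13*(8 - ⅖*(-35))) = -430/((-6435*23)) - 2705526*1/(13*(8 + 14)) = -430/(-148005) - 2705526/(13*22) = -430*(-1/148005) - 2705526/286 = 86/29601 - 2705526*1/286 = 86/29601 - 1352763/143 = -280021855/29601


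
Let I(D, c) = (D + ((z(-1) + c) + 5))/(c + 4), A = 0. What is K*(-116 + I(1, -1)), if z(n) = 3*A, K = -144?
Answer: 16464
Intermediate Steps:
z(n) = 0 (z(n) = 3*0 = 0)
I(D, c) = (5 + D + c)/(4 + c) (I(D, c) = (D + ((0 + c) + 5))/(c + 4) = (D + (c + 5))/(4 + c) = (D + (5 + c))/(4 + c) = (5 + D + c)/(4 + c))
K*(-116 + I(1, -1)) = -144*(-116 + (5 + 1 - 1)/(4 - 1)) = -144*(-116 + 5/3) = -144*(-343/3) = 16464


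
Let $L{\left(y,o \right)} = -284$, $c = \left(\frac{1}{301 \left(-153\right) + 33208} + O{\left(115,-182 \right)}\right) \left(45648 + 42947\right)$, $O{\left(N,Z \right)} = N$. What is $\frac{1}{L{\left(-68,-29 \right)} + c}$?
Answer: $\frac{2569}{26173316510} \approx 9.8153 \cdot 10^{-8}$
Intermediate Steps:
$c = \frac{26174046106}{2569}$ ($c = \left(\frac{1}{301 \left(-153\right) + 33208} + 115\right) \left(45648 + 42947\right) = \left(\frac{1}{-46053 + 33208} + 115\right) 88595 = \left(\frac{1}{-12845} + 115\right) 88595 = \left(- \frac{1}{12845} + 115\right) 88595 = \frac{1477174}{12845} \cdot 88595 = \frac{26174046106}{2569} \approx 1.0188 \cdot 10^{7}$)
$\frac{1}{L{\left(-68,-29 \right)} + c} = \frac{1}{-284 + \frac{26174046106}{2569}} = \frac{1}{\frac{26173316510}{2569}} = \frac{2569}{26173316510}$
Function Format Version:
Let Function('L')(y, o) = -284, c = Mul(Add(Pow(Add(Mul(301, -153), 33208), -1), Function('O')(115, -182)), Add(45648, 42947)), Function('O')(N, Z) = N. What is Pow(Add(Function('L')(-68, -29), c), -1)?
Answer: Rational(2569, 26173316510) ≈ 9.8153e-8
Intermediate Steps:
c = Rational(26174046106, 2569) (c = Mul(Add(Pow(Add(Mul(301, -153), 33208), -1), 115), Add(45648, 42947)) = Mul(Add(Pow(Add(-46053, 33208), -1), 115), 88595) = Mul(Add(Pow(-12845, -1), 115), 88595) = Mul(Add(Rational(-1, 12845), 115), 88595) = Mul(Rational(1477174, 12845), 88595) = Rational(26174046106, 2569) ≈ 1.0188e+7)
Pow(Add(Function('L')(-68, -29), c), -1) = Pow(Add(-284, Rational(26174046106, 2569)), -1) = Pow(Rational(26173316510, 2569), -1) = Rational(2569, 26173316510)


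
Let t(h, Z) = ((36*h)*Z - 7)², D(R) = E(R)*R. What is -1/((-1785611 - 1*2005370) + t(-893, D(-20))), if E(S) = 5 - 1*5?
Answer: 1/3790932 ≈ 2.6379e-7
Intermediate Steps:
E(S) = 0 (E(S) = 5 - 5 = 0)
D(R) = 0 (D(R) = 0*R = 0)
t(h, Z) = (-7 + 36*Z*h)² (t(h, Z) = (36*Z*h - 7)² = (-7 + 36*Z*h)²)
-1/((-1785611 - 1*2005370) + t(-893, D(-20))) = -1/((-1785611 - 1*2005370) + (-7 + 36*0*(-893))²) = -1/((-1785611 - 2005370) + (-7 + 0)²) = -1/(-3790981 + (-7)²) = -1/(-3790981 + 49) = -1/(-3790932) = -1*(-1/3790932) = 1/3790932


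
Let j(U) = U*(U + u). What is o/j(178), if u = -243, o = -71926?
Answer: 35963/5785 ≈ 6.2166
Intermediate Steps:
j(U) = U*(-243 + U) (j(U) = U*(U - 243) = U*(-243 + U))
o/j(178) = -71926*1/(178*(-243 + 178)) = -71926/(178*(-65)) = -71926/(-11570) = -71926*(-1/11570) = 35963/5785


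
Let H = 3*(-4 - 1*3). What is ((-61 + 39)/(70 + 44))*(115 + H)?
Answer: -1034/57 ≈ -18.140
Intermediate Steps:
H = -21 (H = 3*(-4 - 3) = 3*(-7) = -21)
((-61 + 39)/(70 + 44))*(115 + H) = ((-61 + 39)/(70 + 44))*(115 - 21) = -22/114*94 = -22*1/114*94 = -11/57*94 = -1034/57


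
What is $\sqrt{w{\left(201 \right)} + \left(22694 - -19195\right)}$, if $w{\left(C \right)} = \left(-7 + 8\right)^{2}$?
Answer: $\sqrt{41890} \approx 204.67$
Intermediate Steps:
$w{\left(C \right)} = 1$ ($w{\left(C \right)} = 1^{2} = 1$)
$\sqrt{w{\left(201 \right)} + \left(22694 - -19195\right)} = \sqrt{1 + \left(22694 - -19195\right)} = \sqrt{1 + \left(22694 + 19195\right)} = \sqrt{1 + 41889} = \sqrt{41890}$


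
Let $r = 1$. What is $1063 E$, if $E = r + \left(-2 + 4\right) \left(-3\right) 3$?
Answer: $-18071$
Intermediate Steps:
$E = -17$ ($E = 1 + \left(-2 + 4\right) \left(-3\right) 3 = 1 + 2 \left(-3\right) 3 = 1 - 18 = -17$)
$1063 E = 1063 \left(-17\right) = -18071$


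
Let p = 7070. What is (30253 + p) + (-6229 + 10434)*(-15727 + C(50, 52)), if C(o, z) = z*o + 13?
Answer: -55107047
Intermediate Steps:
C(o, z) = 13 + o*z (C(o, z) = o*z + 13 = 13 + o*z)
(30253 + p) + (-6229 + 10434)*(-15727 + C(50, 52)) = (30253 + 7070) + (-6229 + 10434)*(-15727 + (13 + 50*52)) = 37323 + 4205*(-15727 + (13 + 2600)) = 37323 + 4205*(-15727 + 2613) = 37323 + 4205*(-13114) = 37323 - 55144370 = -55107047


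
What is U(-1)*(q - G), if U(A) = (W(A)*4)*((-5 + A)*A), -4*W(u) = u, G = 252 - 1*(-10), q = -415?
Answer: -4062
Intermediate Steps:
G = 262 (G = 252 + 10 = 262)
W(u) = -u/4
U(A) = -A²*(-5 + A) (U(A) = (-A/4*4)*((-5 + A)*A) = (-A)*(A*(-5 + A)) = -A²*(-5 + A))
U(-1)*(q - G) = ((-1)²*(5 - 1*(-1)))*(-415 - 1*262) = (1*(5 + 1))*(-415 - 262) = (1*6)*(-677) = 6*(-677) = -4062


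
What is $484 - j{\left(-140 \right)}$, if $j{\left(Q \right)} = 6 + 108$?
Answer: $370$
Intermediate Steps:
$j{\left(Q \right)} = 114$
$484 - j{\left(-140 \right)} = 484 - 114 = 370$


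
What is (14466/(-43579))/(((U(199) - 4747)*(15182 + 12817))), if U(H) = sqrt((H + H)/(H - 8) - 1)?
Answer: 2185998247/875266567978021092 + 2411*sqrt(4393)/291755522659340364 ≈ 2.4981e-9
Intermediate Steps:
U(H) = sqrt(-1 + 2*H/(-8 + H)) (U(H) = sqrt((2*H)/(-8 + H) - 1) = sqrt(2*H/(-8 + H) - 1) = sqrt(-1 + 2*H/(-8 + H)))
(14466/(-43579))/(((U(199) - 4747)*(15182 + 12817))) = (14466/(-43579))/(((sqrt((8 + 199)/(-8 + 199)) - 4747)*(15182 + 12817))) = (14466*(-1/43579))/(((sqrt(207/191) - 4747)*27999)) = -14466*1/(27999*(sqrt((1/191)*207) - 4747))/43579 = -14466*1/(27999*(sqrt(207/191) - 4747))/43579 = -14466*1/(27999*(3*sqrt(4393)/191 - 4747))/43579 = -14466*1/(27999*(-4747 + 3*sqrt(4393)/191))/43579 = -14466/(43579*(-132911253 + 83997*sqrt(4393)/191))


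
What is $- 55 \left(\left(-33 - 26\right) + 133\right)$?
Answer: $-4070$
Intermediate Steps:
$- 55 \left(\left(-33 - 26\right) + 133\right) = - 55 \left(-59 + 133\right) = \left(-55\right) 74 = -4070$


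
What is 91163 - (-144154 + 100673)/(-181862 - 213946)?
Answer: 36083001223/395808 ≈ 91163.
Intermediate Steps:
91163 - (-144154 + 100673)/(-181862 - 213946) = 91163 - (-43481)/(-395808) = 91163 - (-43481)*(-1)/395808 = 91163 - 1*43481/395808 = 91163 - 43481/395808 = 36083001223/395808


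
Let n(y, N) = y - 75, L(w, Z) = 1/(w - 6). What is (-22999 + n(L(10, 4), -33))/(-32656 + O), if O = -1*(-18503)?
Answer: 92295/56612 ≈ 1.6303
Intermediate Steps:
L(w, Z) = 1/(-6 + w)
O = 18503
n(y, N) = -75 + y
(-22999 + n(L(10, 4), -33))/(-32656 + O) = (-22999 + (-75 + 1/(-6 + 10)))/(-32656 + 18503) = (-22999 + (-75 + 1/4))/(-14153) = (-22999 + (-75 + 1/4))*(-1/14153) = (-22999 - 299/4)*(-1/14153) = -92295/4*(-1/14153) = 92295/56612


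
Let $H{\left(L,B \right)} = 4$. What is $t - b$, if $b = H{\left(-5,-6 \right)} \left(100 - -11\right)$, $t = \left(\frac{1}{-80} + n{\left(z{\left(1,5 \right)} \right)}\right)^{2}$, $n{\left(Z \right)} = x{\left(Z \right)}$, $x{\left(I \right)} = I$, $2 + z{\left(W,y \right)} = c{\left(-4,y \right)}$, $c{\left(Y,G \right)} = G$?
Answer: $- \frac{2784479}{6400} \approx -435.07$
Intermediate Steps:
$z{\left(W,y \right)} = -2 + y$
$n{\left(Z \right)} = Z$
$t = \frac{57121}{6400}$ ($t = \left(\frac{1}{-80} + \left(-2 + 5\right)\right)^{2} = \left(- \frac{1}{80} + 3\right)^{2} = \left(\frac{239}{80}\right)^{2} = \frac{57121}{6400} \approx 8.9252$)
$b = 444$ ($b = 4 \left(100 - -11\right) = 4 \left(100 + 11\right) = 4 \cdot 111 = 444$)
$t - b = \frac{57121}{6400} - 444 = - \frac{2784479}{6400}$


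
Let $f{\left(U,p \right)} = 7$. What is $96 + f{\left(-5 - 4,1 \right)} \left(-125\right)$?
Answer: $-779$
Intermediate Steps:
$96 + f{\left(-5 - 4,1 \right)} \left(-125\right) = 96 + 7 \left(-125\right) = 96 - 875 = -779$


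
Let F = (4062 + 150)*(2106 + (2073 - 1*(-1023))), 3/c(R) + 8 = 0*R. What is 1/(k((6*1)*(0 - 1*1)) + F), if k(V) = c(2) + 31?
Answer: 8/175286837 ≈ 4.5639e-8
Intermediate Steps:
c(R) = -3/8 (c(R) = 3/(-8 + 0*R) = 3/(-8 + 0) = 3/(-8) = 3*(-⅛) = -3/8)
F = 21910824 (F = 4212*(2106 + (2073 + 1023)) = 4212*(2106 + 3096) = 4212*5202 = 21910824)
k(V) = 245/8 (k(V) = -3/8 + 31 = 245/8)
1/(k((6*1)*(0 - 1*1)) + F) = 1/(245/8 + 21910824) = 1/(175286837/8) = 8/175286837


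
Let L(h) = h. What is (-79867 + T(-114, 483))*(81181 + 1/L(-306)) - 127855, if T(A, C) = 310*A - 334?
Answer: -2870237587915/306 ≈ -9.3799e+9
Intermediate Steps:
T(A, C) = -334 + 310*A
(-79867 + T(-114, 483))*(81181 + 1/L(-306)) - 127855 = (-79867 + (-334 + 310*(-114)))*(81181 + 1/(-306)) - 127855 = (-79867 + (-334 - 35340))*(81181 - 1/306) - 127855 = (-79867 - 35674)*(24841385/306) - 127855 = -115541*24841385/306 - 127855 = -2870198464285/306 - 127855 = -2870237587915/306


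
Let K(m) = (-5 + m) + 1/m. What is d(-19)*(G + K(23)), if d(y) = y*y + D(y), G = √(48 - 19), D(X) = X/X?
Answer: 150230/23 + 362*√29 ≈ 8481.2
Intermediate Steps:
D(X) = 1
G = √29 ≈ 5.3852
K(m) = -5 + m + 1/m
d(y) = 1 + y² (d(y) = y*y + 1 = y² + 1 = 1 + y²)
d(-19)*(G + K(23)) = (1 + (-19)²)*(√29 + (-5 + 23 + 1/23)) = (1 + 361)*(√29 + (-5 + 23 + 1/23)) = 362*(√29 + 415/23) = 362*(415/23 + √29) = 150230/23 + 362*√29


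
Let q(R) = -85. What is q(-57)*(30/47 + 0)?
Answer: -2550/47 ≈ -54.255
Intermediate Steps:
q(-57)*(30/47 + 0) = -85*(30/47 + 0) = -85*30/47 = -2550/47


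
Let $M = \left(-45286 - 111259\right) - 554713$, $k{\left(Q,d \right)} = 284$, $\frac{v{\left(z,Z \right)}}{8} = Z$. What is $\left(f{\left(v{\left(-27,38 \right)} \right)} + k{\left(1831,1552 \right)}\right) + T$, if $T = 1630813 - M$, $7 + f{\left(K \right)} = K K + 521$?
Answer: $2435285$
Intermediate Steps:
$v{\left(z,Z \right)} = 8 Z$
$f{\left(K \right)} = 514 + K^{2}$ ($f{\left(K \right)} = -7 + \left(K K + 521\right) = -7 + \left(K^{2} + 521\right) = -7 + \left(521 + K^{2}\right) = 514 + K^{2}$)
$M = -711258$ ($M = -156545 - 554713 = -711258$)
$T = 2342071$ ($T = 1630813 - -711258 = 1630813 + 711258 = 2342071$)
$\left(f{\left(v{\left(-27,38 \right)} \right)} + k{\left(1831,1552 \right)}\right) + T = \left(\left(514 + \left(8 \cdot 38\right)^{2}\right) + 284\right) + 2342071 = \left(\left(514 + 304^{2}\right) + 284\right) + 2342071 = \left(\left(514 + 92416\right) + 284\right) + 2342071 = \left(92930 + 284\right) + 2342071 = 93214 + 2342071 = 2435285$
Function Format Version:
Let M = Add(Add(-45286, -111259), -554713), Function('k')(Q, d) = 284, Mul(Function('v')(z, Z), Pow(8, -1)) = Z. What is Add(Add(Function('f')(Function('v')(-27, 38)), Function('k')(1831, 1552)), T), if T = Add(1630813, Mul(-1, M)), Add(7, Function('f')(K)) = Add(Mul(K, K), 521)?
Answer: 2435285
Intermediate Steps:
Function('v')(z, Z) = Mul(8, Z)
Function('f')(K) = Add(514, Pow(K, 2)) (Function('f')(K) = Add(-7, Add(Mul(K, K), 521)) = Add(-7, Add(Pow(K, 2), 521)) = Add(-7, Add(521, Pow(K, 2))) = Add(514, Pow(K, 2)))
M = -711258 (M = Add(-156545, -554713) = -711258)
T = 2342071 (T = Add(1630813, Mul(-1, -711258)) = Add(1630813, 711258) = 2342071)
Add(Add(Function('f')(Function('v')(-27, 38)), Function('k')(1831, 1552)), T) = Add(Add(Add(514, Pow(Mul(8, 38), 2)), 284), 2342071) = Add(Add(Add(514, Pow(304, 2)), 284), 2342071) = Add(Add(Add(514, 92416), 284), 2342071) = Add(Add(92930, 284), 2342071) = Add(93214, 2342071) = 2435285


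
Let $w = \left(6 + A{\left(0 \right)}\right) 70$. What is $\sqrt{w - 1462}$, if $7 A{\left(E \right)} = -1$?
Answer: $2 i \sqrt{263} \approx 32.435 i$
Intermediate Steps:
$A{\left(E \right)} = - \frac{1}{7}$ ($A{\left(E \right)} = \frac{1}{7} \left(-1\right) = - \frac{1}{7}$)
$w = 410$ ($w = \left(6 - \frac{1}{7}\right) 70 = \frac{41}{7} \cdot 70 = 410$)
$\sqrt{w - 1462} = \sqrt{410 - 1462} = \sqrt{-1052} = 2 i \sqrt{263}$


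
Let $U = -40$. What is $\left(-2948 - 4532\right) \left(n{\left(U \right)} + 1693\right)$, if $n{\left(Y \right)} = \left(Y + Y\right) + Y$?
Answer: $-11766040$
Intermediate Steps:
$n{\left(Y \right)} = 3 Y$ ($n{\left(Y \right)} = 2 Y + Y = 3 Y$)
$\left(-2948 - 4532\right) \left(n{\left(U \right)} + 1693\right) = \left(-2948 - 4532\right) \left(3 \left(-40\right) + 1693\right) = - 7480 \left(-120 + 1693\right) = \left(-7480\right) 1573 = -11766040$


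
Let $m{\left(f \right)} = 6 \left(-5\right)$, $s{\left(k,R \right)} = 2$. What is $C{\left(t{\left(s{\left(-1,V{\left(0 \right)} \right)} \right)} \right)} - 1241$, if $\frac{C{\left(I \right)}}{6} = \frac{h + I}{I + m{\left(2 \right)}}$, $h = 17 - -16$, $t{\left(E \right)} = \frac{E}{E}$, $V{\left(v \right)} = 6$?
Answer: $- \frac{36193}{29} \approx -1248.0$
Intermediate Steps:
$t{\left(E \right)} = 1$
$m{\left(f \right)} = -30$
$h = 33$ ($h = 17 + 16 = 33$)
$C{\left(I \right)} = \frac{6 \left(33 + I\right)}{-30 + I}$ ($C{\left(I \right)} = 6 \frac{33 + I}{I - 30} = 6 \frac{33 + I}{-30 + I} = \frac{6 \left(33 + I\right)}{-30 + I}$)
$C{\left(t{\left(s{\left(-1,V{\left(0 \right)} \right)} \right)} \right)} - 1241 = \frac{6 \left(33 + 1\right)}{-30 + 1} - 1241 = 6 \frac{1}{-29} \cdot 34 - 1241 = 6 \left(- \frac{1}{29}\right) 34 - 1241 = - \frac{204}{29} - 1241 = - \frac{36193}{29}$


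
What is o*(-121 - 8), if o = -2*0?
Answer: 0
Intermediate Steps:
o = 0
o*(-121 - 8) = 0*(-121 - 8) = 0*(-129) = 0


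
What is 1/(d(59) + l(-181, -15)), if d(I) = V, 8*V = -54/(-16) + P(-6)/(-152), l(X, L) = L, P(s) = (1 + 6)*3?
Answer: -304/4437 ≈ -0.068515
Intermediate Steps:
P(s) = 21 (P(s) = 7*3 = 21)
V = 123/304 (V = (-54/(-16) + 21/(-152))/8 = (-54*(-1/16) + 21*(-1/152))/8 = (27/8 - 21/152)/8 = (⅛)*(123/38) = 123/304 ≈ 0.40461)
d(I) = 123/304
1/(d(59) + l(-181, -15)) = 1/(123/304 - 15) = 1/(-4437/304) = -304/4437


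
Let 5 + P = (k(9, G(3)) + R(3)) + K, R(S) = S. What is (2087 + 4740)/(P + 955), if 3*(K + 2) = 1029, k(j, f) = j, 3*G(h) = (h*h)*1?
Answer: 6827/1303 ≈ 5.2394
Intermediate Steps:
G(h) = h**2/3 (G(h) = ((h*h)*1)/3 = (h**2*1)/3 = h**2/3)
K = 341 (K = -2 + (1/3)*1029 = -2 + 343 = 341)
P = 348 (P = -5 + ((9 + 3) + 341) = -5 + (12 + 341) = -5 + 353 = 348)
(2087 + 4740)/(P + 955) = (2087 + 4740)/(348 + 955) = 6827/1303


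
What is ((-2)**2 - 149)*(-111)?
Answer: 16095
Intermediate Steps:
((-2)**2 - 149)*(-111) = (4 - 149)*(-111) = -145*(-111) = 16095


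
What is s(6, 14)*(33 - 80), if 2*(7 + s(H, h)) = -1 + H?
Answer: 423/2 ≈ 211.50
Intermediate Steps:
s(H, h) = -15/2 + H/2 (s(H, h) = -7 + (-1 + H)/2 = -7 + (-½ + H/2) = -15/2 + H/2)
s(6, 14)*(33 - 80) = (-15/2 + (½)*6)*(33 - 80) = (-15/2 + 3)*(-47) = -9/2*(-47) = 423/2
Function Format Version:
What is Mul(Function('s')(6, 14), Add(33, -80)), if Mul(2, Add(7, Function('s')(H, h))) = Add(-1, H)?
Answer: Rational(423, 2) ≈ 211.50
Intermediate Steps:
Function('s')(H, h) = Add(Rational(-15, 2), Mul(Rational(1, 2), H)) (Function('s')(H, h) = Add(-7, Mul(Rational(1, 2), Add(-1, H))) = Add(-7, Add(Rational(-1, 2), Mul(Rational(1, 2), H))) = Add(Rational(-15, 2), Mul(Rational(1, 2), H)))
Mul(Function('s')(6, 14), Add(33, -80)) = Mul(Add(Rational(-15, 2), Mul(Rational(1, 2), 6)), Add(33, -80)) = Mul(Add(Rational(-15, 2), 3), -47) = Mul(Rational(-9, 2), -47) = Rational(423, 2)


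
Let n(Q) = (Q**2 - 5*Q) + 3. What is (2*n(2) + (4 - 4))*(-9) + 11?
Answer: 65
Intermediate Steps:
n(Q) = 3 + Q**2 - 5*Q
(2*n(2) + (4 - 4))*(-9) + 11 = (2*(3 + 2**2 - 5*2) + (4 - 4))*(-9) + 11 = (2*(3 + 4 - 10) + 0)*(-9) + 11 = (2*(-3) + 0)*(-9) + 11 = (-6 + 0)*(-9) + 11 = -6*(-9) + 11 = 54 + 11 = 65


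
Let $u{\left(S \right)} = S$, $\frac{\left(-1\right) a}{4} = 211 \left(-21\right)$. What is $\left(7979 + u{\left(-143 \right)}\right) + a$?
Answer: $25560$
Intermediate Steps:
$a = 17724$ ($a = - 4 \cdot 211 \left(-21\right) = \left(-4\right) \left(-4431\right) = 17724$)
$\left(7979 + u{\left(-143 \right)}\right) + a = \left(7979 - 143\right) + 17724 = 7836 + 17724 = 25560$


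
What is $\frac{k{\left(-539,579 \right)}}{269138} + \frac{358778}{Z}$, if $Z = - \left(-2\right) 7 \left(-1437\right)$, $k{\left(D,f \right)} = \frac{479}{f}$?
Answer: $- \frac{1331159279077}{74643002058} \approx -17.834$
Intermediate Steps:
$Z = -20118$ ($Z = \left(-1\right) \left(-14\right) \left(-1437\right) = 14 \left(-1437\right) = -20118$)
$\frac{k{\left(-539,579 \right)}}{269138} + \frac{358778}{Z} = \frac{479 \cdot \frac{1}{579}}{269138} + \frac{358778}{-20118} = 479 \cdot \frac{1}{579} \cdot \frac{1}{269138} + 358778 \left(- \frac{1}{20118}\right) = \frac{479}{579} \cdot \frac{1}{269138} - \frac{25627}{1437} = \frac{479}{155830902} - \frac{25627}{1437} = - \frac{1331159279077}{74643002058}$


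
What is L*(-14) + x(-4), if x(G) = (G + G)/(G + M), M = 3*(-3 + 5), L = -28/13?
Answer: 340/13 ≈ 26.154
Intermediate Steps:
L = -28/13 (L = -28*1/13 = -28/13 ≈ -2.1538)
M = 6 (M = 3*2 = 6)
x(G) = 2*G/(6 + G) (x(G) = (G + G)/(G + 6) = (2*G)/(6 + G) = 2*G/(6 + G))
L*(-14) + x(-4) = -28/13*(-14) + 2*(-4)/(6 - 4) = 392/13 + 2*(-4)/2 = 392/13 + 2*(-4)*(1/2) = 392/13 - 4 = 340/13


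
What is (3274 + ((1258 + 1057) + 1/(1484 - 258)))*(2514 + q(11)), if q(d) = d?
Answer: 17301590375/1226 ≈ 1.4112e+7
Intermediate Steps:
(3274 + ((1258 + 1057) + 1/(1484 - 258)))*(2514 + q(11)) = (3274 + ((1258 + 1057) + 1/(1484 - 258)))*(2514 + 11) = (3274 + (2315 + 1/1226))*2525 = (3274 + 2838191/1226)*2525 = (6852115/1226)*2525 = 17301590375/1226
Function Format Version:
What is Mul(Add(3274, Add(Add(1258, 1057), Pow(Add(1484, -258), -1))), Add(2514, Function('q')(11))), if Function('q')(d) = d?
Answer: Rational(17301590375, 1226) ≈ 1.4112e+7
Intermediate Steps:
Mul(Add(3274, Add(Add(1258, 1057), Pow(Add(1484, -258), -1))), Add(2514, Function('q')(11))) = Mul(Add(3274, Add(Add(1258, 1057), Pow(Add(1484, -258), -1))), Add(2514, 11)) = Mul(Add(3274, Add(2315, Pow(1226, -1))), 2525) = Mul(Add(3274, Add(2315, Rational(1, 1226))), 2525) = Mul(Add(3274, Rational(2838191, 1226)), 2525) = Mul(Rational(6852115, 1226), 2525) = Rational(17301590375, 1226)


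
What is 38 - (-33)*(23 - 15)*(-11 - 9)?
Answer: -5242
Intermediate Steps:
38 - (-33)*(23 - 15)*(-11 - 9) = 38 - (-33)*8*(-20) = 38 - (-33)*(-160) = 38 - 33*160 = 38 - 5280 = -5242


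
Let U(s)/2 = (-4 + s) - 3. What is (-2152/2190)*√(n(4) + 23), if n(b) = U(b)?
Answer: -1076*√17/1095 ≈ -4.0516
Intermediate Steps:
U(s) = -14 + 2*s (U(s) = 2*((-4 + s) - 3) = 2*(-7 + s) = -14 + 2*s)
n(b) = -14 + 2*b
(-2152/2190)*√(n(4) + 23) = (-2152/2190)*√((-14 + 2*4) + 23) = (-2152*1/2190)*√((-14 + 8) + 23) = -1076*√(-6 + 23)/1095 = -1076*√17/1095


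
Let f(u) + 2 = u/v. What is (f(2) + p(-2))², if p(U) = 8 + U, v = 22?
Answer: 2025/121 ≈ 16.736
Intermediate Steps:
f(u) = -2 + u/22
(f(2) + p(-2))² = ((-2 + (1/22)*2) + (8 - 2))² = ((-2 + 1/11) + 6)² = (-21/11 + 6)² = (45/11)² = 2025/121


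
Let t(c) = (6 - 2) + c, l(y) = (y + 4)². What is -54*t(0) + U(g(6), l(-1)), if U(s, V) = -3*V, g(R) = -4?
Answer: -243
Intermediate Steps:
l(y) = (4 + y)²
t(c) = 4 + c
-54*t(0) + U(g(6), l(-1)) = -54*(4 + 0) - 3*(4 - 1)² = -54*4 - 3*3² = -216 - 3*9 = -216 - 27 = -243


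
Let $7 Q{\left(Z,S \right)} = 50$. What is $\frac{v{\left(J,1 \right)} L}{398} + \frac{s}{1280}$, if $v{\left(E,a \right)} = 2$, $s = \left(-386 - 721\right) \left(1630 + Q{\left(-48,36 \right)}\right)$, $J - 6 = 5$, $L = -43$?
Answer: $- \frac{126247153}{89152} \approx -1416.1$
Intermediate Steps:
$Q{\left(Z,S \right)} = \frac{50}{7}$ ($Q{\left(Z,S \right)} = \frac{1}{7} \cdot 50 = \frac{50}{7}$)
$J = 11$ ($J = 6 + 5 = 11$)
$s = - \frac{12686220}{7}$ ($s = \left(-386 - 721\right) \left(1630 + \frac{50}{7}\right) = \left(-1107\right) \frac{11460}{7} = - \frac{12686220}{7} \approx -1.8123 \cdot 10^{6}$)
$\frac{v{\left(J,1 \right)} L}{398} + \frac{s}{1280} = \frac{2 \left(-43\right)}{398} - \frac{12686220}{7 \cdot 1280} = \left(-86\right) \frac{1}{398} - \frac{634311}{448} = - \frac{43}{199} - \frac{634311}{448} = - \frac{126247153}{89152}$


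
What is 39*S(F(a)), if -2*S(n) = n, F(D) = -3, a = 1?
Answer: 117/2 ≈ 58.500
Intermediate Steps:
S(n) = -n/2
39*S(F(a)) = 39*(-½*(-3)) = 39*(3/2) = 117/2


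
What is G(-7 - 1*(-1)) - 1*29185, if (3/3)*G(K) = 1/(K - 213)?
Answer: -6391516/219 ≈ -29185.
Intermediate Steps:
G(K) = 1/(-213 + K) (G(K) = 1/(K - 213) = 1/(-213 + K))
G(-7 - 1*(-1)) - 1*29185 = 1/(-213 + (-7 - 1*(-1))) - 1*29185 = 1/(-213 + (-7 + 1)) - 29185 = 1/(-213 - 6) - 29185 = 1/(-219) - 29185 = -1/219 - 29185 = -6391516/219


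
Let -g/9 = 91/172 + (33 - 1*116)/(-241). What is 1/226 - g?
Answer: 36843245/4684076 ≈ 7.8656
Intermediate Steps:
g = -325863/41452 (g = -9*(91/172 + (33 - 1*116)/(-241)) = -9*(91*(1/172) + (33 - 116)*(-1/241)) = -9*(91/172 - 83*(-1/241)) = -9*(91/172 + 83/241) = -9*36207/41452 = -325863/41452 ≈ -7.8612)
1/226 - g = 1/226 - 1*(-325863/41452) = 1/226 + 325863/41452 = 36843245/4684076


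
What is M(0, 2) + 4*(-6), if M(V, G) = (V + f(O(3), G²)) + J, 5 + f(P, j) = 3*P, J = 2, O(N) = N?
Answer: -18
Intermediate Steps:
f(P, j) = -5 + 3*P
M(V, G) = 6 + V (M(V, G) = (V + (-5 + 3*3)) + 2 = (V + (-5 + 9)) + 2 = (V + 4) + 2 = (4 + V) + 2 = 6 + V)
M(0, 2) + 4*(-6) = (6 + 0) + 4*(-6) = 6 - 24 = -18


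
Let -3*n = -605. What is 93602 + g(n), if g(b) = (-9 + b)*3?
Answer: 94180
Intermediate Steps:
n = 605/3 (n = -1/3*(-605) = 605/3 ≈ 201.67)
g(b) = -27 + 3*b
93602 + g(n) = 93602 + (-27 + 3*(605/3)) = 93602 + (-27 + 605) = 93602 + 578 = 94180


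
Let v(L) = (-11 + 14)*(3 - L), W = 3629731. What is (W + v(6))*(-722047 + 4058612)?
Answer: 12110803384930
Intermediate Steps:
v(L) = 9 - 3*L (v(L) = 3*(3 - L) = 9 - 3*L)
(W + v(6))*(-722047 + 4058612) = (3629731 + (9 - 3*6))*(-722047 + 4058612) = (3629731 + (9 - 18))*3336565 = (3629731 - 9)*3336565 = 3629722*3336565 = 12110803384930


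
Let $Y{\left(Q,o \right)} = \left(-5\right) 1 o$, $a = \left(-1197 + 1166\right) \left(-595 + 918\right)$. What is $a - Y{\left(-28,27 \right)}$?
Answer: $-9878$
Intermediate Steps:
$a = -10013$ ($a = \left(-31\right) 323 = -10013$)
$Y{\left(Q,o \right)} = - 5 o$
$a - Y{\left(-28,27 \right)} = -10013 - \left(-5\right) 27 = -10013 - -135 = -10013 + 135 = -9878$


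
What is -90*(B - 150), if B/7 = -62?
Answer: 52560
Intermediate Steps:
B = -434 (B = 7*(-62) = -434)
-90*(B - 150) = -90*(-434 - 150) = -90*(-584) = 52560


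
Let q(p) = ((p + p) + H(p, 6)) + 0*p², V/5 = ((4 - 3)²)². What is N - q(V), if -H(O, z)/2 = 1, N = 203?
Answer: 195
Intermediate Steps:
H(O, z) = -2 (H(O, z) = -2*1 = -2)
V = 5 (V = 5*((4 - 3)²)² = 5*(1²)² = 5*1² = 5*1 = 5)
q(p) = -2 + 2*p (q(p) = ((p + p) - 2) + 0*p² = (2*p - 2) + 0 = (-2 + 2*p) + 0 = -2 + 2*p)
N - q(V) = 203 - (-2 + 2*5) = 203 - (-2 + 10) = 203 - 1*8 = 203 - 8 = 195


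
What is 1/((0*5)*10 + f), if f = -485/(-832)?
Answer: 832/485 ≈ 1.7155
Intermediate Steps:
f = 485/832 (f = -485*(-1/832) = 485/832 ≈ 0.58293)
1/((0*5)*10 + f) = 1/((0*5)*10 + 485/832) = 1/(0*10 + 485/832) = 1/(0 + 485/832) = 1/(485/832) = 832/485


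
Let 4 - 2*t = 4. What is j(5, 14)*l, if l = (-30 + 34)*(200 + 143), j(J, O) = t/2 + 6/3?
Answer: 2744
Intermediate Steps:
t = 0 (t = 2 - 1/2*4 = 2 - 2 = 0)
j(J, O) = 2 (j(J, O) = 0/2 + 6/3 = 0*(1/2) + 6*(1/3) = 0 + 2 = 2)
l = 1372 (l = 4*343 = 1372)
j(5, 14)*l = 2*1372 = 2744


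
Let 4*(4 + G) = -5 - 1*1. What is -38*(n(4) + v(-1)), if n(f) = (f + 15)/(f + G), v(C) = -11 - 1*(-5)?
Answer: 2128/3 ≈ 709.33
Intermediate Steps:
G = -11/2 (G = -4 + (-5 - 1*1)/4 = -4 + (-5 - 1)/4 = -4 + (1/4)*(-6) = -4 - 3/2 = -11/2 ≈ -5.5000)
v(C) = -6 (v(C) = -11 + 5 = -6)
n(f) = (15 + f)/(-11/2 + f) (n(f) = (f + 15)/(f - 11/2) = (15 + f)/(-11/2 + f))
-38*(n(4) + v(-1)) = -38*(2*(15 + 4)/(-11 + 2*4) - 6) = -38*(2*19/(-11 + 8) - 6) = -38*(2*19/(-3) - 6) = -38*(2*(-1/3)*19 - 6) = -38*(-38/3 - 6) = -38*(-56/3) = 2128/3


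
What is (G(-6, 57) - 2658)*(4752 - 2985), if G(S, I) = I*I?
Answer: 1044297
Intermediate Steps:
G(S, I) = I²
(G(-6, 57) - 2658)*(4752 - 2985) = (57² - 2658)*(4752 - 2985) = (3249 - 2658)*1767 = 591*1767 = 1044297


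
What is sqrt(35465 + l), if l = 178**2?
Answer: 9*sqrt(829) ≈ 259.13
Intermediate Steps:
l = 31684
sqrt(35465 + l) = sqrt(35465 + 31684) = sqrt(67149) = 9*sqrt(829)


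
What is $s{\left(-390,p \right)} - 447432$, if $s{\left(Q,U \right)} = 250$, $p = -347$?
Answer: $-447182$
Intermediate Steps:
$s{\left(-390,p \right)} - 447432 = 250 - 447432 = -447182$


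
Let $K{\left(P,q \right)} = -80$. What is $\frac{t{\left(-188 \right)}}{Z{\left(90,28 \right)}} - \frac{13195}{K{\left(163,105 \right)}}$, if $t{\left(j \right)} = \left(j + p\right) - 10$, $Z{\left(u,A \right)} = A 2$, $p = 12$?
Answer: $\frac{18101}{112} \approx 161.62$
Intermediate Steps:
$Z{\left(u,A \right)} = 2 A$
$t{\left(j \right)} = 2 + j$ ($t{\left(j \right)} = \left(j + 12\right) - 10 = \left(12 + j\right) - 10 = 2 + j$)
$\frac{t{\left(-188 \right)}}{Z{\left(90,28 \right)}} - \frac{13195}{K{\left(163,105 \right)}} = \frac{2 - 188}{2 \cdot 28} - \frac{13195}{-80} = - \frac{186}{56} - - \frac{2639}{16} = \left(-186\right) \frac{1}{56} + \frac{2639}{16} = - \frac{93}{28} + \frac{2639}{16} = \frac{18101}{112}$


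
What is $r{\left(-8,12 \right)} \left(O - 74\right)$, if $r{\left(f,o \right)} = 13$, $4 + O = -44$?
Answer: $-1586$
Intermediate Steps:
$O = -48$ ($O = -4 - 44 = -48$)
$r{\left(-8,12 \right)} \left(O - 74\right) = 13 \left(-48 - 74\right) = 13 \left(-122\right) = -1586$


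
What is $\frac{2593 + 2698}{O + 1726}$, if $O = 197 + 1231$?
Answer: $\frac{5291}{3154} \approx 1.6776$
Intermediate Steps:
$O = 1428$
$\frac{2593 + 2698}{O + 1726} = \frac{2593 + 2698}{1428 + 1726} = \frac{5291}{3154}$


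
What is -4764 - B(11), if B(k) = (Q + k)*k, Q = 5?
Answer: -4940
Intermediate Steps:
B(k) = k*(5 + k) (B(k) = (5 + k)*k = k*(5 + k))
-4764 - B(11) = -4764 - 11*(5 + 11) = -4764 - 11*16 = -4764 - 1*176 = -4764 - 176 = -4940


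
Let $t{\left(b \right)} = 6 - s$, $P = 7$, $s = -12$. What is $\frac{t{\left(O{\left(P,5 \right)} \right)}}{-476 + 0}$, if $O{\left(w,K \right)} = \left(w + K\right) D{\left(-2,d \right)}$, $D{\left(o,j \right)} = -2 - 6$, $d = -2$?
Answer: $- \frac{9}{238} \approx -0.037815$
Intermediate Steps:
$D{\left(o,j \right)} = -8$ ($D{\left(o,j \right)} = -2 - 6 = -8$)
$O{\left(w,K \right)} = - 8 K - 8 w$ ($O{\left(w,K \right)} = \left(w + K\right) \left(-8\right) = \left(K + w\right) \left(-8\right) = - 8 K - 8 w$)
$t{\left(b \right)} = 18$ ($t{\left(b \right)} = 6 - -12 = 6 + 12 = 18$)
$\frac{t{\left(O{\left(P,5 \right)} \right)}}{-476 + 0} = \frac{1}{-476 + 0} \cdot 18 = \frac{1}{-476} \cdot 18 = \left(- \frac{1}{476}\right) 18 = - \frac{9}{238}$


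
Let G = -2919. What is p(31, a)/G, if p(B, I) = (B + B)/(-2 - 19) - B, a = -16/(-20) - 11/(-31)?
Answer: 713/61299 ≈ 0.011632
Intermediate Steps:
a = 179/155 (a = -16*(-1/20) - 11*(-1/31) = ⅘ + 11/31 = 179/155 ≈ 1.1548)
p(B, I) = -23*B/21 (p(B, I) = (2*B)/(-21) - B = (2*B)*(-1/21) - B = -2*B/21 - B = -23*B/21)
p(31, a)/G = -23/21*31/(-2919) = -713/21*(-1/2919) = 713/61299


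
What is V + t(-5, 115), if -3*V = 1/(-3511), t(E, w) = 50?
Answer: 526651/10533 ≈ 50.000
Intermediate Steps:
V = 1/10533 (V = -⅓/(-3511) = -⅓*(-1/3511) = 1/10533 ≈ 9.4940e-5)
V + t(-5, 115) = 1/10533 + 50 = 526651/10533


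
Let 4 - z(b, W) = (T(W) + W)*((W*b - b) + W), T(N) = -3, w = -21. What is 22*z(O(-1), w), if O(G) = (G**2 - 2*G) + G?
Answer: -34232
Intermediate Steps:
O(G) = G**2 - G
z(b, W) = 4 - (-3 + W)*(W - b + W*b) (z(b, W) = 4 - (-3 + W)*((W*b - b) + W) = 4 - (-3 + W)*((-b + W*b) + W) = 4 - (-3 + W)*(W - b + W*b))
22*z(O(-1), w) = 22*(4 - 1*(-21)**2 - (-3)*(-1 - 1) + 3*(-21) - 1*(-(-1 - 1))*(-21)**2 + 4*(-21)*(-(-1 - 1))) = 22*(4 - 1*441 - (-3)*(-2) - 63 - 1*(-1*(-2))*441 + 4*(-21)*(-1*(-2))) = 22*(4 - 441 - 3*2 - 63 - 1*2*441 + 4*(-21)*2) = 22*(4 - 441 - 6 - 63 - 882 - 168) = 22*(-1556) = -34232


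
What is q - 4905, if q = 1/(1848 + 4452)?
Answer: -30901499/6300 ≈ -4905.0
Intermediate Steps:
q = 1/6300 ≈ 0.00015873
q - 4905 = 1/6300 - 4905 = -30901499/6300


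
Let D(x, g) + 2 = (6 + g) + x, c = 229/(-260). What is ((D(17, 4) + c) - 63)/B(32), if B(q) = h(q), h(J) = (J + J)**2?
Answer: -10109/1064960 ≈ -0.0094924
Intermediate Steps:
c = -229/260 (c = 229*(-1/260) = -229/260 ≈ -0.88077)
h(J) = 4*J**2 (h(J) = (2*J)**2 = 4*J**2)
D(x, g) = 4 + g + x (D(x, g) = -2 + ((6 + g) + x) = -2 + (6 + g + x) = 4 + g + x)
B(q) = 4*q**2
((D(17, 4) + c) - 63)/B(32) = (((4 + 4 + 17) - 229/260) - 63)/((4*32**2)) = ((25 - 229/260) - 63)/((4*1024)) = (6271/260 - 63)/4096 = -10109/260*1/4096 = -10109/1064960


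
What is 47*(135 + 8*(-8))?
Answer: 3337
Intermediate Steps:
47*(135 + 8*(-8)) = 47*(135 - 64) = 47*71 = 3337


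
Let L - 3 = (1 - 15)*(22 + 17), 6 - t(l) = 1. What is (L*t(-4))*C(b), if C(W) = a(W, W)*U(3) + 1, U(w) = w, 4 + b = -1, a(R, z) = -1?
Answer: 5430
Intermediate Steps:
t(l) = 5 (t(l) = 6 - 1*1 = 6 - 1 = 5)
b = -5 (b = -4 - 1 = -5)
L = -543 (L = 3 + (1 - 15)*(22 + 17) = 3 - 14*39 = 3 - 546 = -543)
C(W) = -2 (C(W) = -1*3 + 1 = -3 + 1 = -2)
(L*t(-4))*C(b) = -543*5*(-2) = -2715*(-2) = 5430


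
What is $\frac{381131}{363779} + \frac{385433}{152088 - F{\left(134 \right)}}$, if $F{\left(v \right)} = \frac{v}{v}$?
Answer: $\frac{15244423208}{4255850521} \approx 3.582$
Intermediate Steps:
$F{\left(v \right)} = 1$
$\frac{381131}{363779} + \frac{385433}{152088 - F{\left(134 \right)}} = \frac{381131}{363779} + \frac{385433}{152088 - 1} = 381131 \cdot \frac{1}{363779} + \frac{385433}{152088 - 1} = \frac{381131}{363779} + \frac{385433}{152087} = \frac{15244423208}{4255850521}$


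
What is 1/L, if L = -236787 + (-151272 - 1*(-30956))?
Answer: -1/357103 ≈ -2.8003e-6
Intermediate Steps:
L = -357103 (L = -236787 + (-151272 + 30956) = -236787 - 120316 = -357103)
1/L = 1/(-357103) = -1/357103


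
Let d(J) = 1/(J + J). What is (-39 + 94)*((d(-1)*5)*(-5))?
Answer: 1375/2 ≈ 687.50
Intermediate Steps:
d(J) = 1/(2*J)
(-39 + 94)*((d(-1)*5)*(-5)) = (-39 + 94)*((((½)/(-1))*5)*(-5)) = 55*((((½)*(-1))*5)*(-5)) = 55*(-½*5*(-5)) = 55*(-5/2*(-5)) = 55*(25/2) = 1375/2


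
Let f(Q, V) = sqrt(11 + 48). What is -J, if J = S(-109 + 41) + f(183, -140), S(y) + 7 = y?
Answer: 75 - sqrt(59) ≈ 67.319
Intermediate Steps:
f(Q, V) = sqrt(59)
S(y) = -7 + y
J = -75 + sqrt(59) (J = (-7 + (-109 + 41)) + sqrt(59) = (-7 - 68) + sqrt(59) = -75 + sqrt(59) ≈ -67.319)
-J = -(-75 + sqrt(59)) = 75 - sqrt(59)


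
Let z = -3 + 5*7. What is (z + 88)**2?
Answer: 14400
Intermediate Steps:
z = 32 (z = -3 + 35 = 32)
(z + 88)**2 = (32 + 88)**2 = 120**2 = 14400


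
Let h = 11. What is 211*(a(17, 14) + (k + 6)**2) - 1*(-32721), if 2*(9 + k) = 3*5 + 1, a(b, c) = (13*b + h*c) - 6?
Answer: 115855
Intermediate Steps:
a(b, c) = -6 + 11*c + 13*b (a(b, c) = (13*b + 11*c) - 6 = (11*c + 13*b) - 6 = -6 + 11*c + 13*b)
k = -1 (k = -9 + (3*5 + 1)/2 = -9 + (15 + 1)/2 = -9 + (1/2)*16 = -9 + 8 = -1)
211*(a(17, 14) + (k + 6)**2) - 1*(-32721) = 211*((-6 + 11*14 + 13*17) + (-1 + 6)**2) - 1*(-32721) = 211*((-6 + 154 + 221) + 5**2) + 32721 = 211*(369 + 25) + 32721 = 211*394 + 32721 = 83134 + 32721 = 115855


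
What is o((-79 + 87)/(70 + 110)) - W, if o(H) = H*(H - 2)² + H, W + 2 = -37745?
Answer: 3439714913/91125 ≈ 37747.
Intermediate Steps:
W = -37747 (W = -2 - 37745 = -37747)
o(H) = H + H*(-2 + H)² (o(H) = H*(-2 + H)² + H = H + H*(-2 + H)²)
o((-79 + 87)/(70 + 110)) - W = ((-79 + 87)/(70 + 110))*(1 + (-2 + (-79 + 87)/(70 + 110))²) - 1*(-37747) = (8/180)*(1 + (-2 + 8/180)²) + 37747 = (8*(1/180))*(1 + (-2 + 8*(1/180))²) + 37747 = 2*(1 + (-2 + 2/45)²)/45 + 37747 = 2*(1 + (-88/45)²)/45 + 37747 = 2*(1 + 7744/2025)/45 + 37747 = (2/45)*(9769/2025) + 37747 = 19538/91125 + 37747 = 3439714913/91125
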